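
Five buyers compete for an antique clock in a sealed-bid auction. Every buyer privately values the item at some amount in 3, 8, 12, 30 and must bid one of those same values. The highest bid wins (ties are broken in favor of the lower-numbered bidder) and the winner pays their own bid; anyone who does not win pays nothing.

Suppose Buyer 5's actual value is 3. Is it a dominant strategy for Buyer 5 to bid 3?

Yes

Check each profile of the others' bids and compare truth against every alternative bid.
Others bid (3, 3, 3, 3): truth gives 0, best alternative gives -5.
Others bid (3, 3, 3, 8): truth gives 0, best alternative gives 0.
Others bid (3, 3, 3, 12): truth gives 0, best alternative gives 0.
Others bid (3, 3, 3, 30): truth gives 0, best alternative gives 0.
Others bid (3, 3, 8, 3): truth gives 0, best alternative gives 0.
Others bid (3, 3, 8, 8): truth gives 0, best alternative gives 0.
(Remaining 250 profiles checked similarly; truth is weakly best in each.)
In every case the truthful bid is at least as good as any alternative, so it is a dominant strategy.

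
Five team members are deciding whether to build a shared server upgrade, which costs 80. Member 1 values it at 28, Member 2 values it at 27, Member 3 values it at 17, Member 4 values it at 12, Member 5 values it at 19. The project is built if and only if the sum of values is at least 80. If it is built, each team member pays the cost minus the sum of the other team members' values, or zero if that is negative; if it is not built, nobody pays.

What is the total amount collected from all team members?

Total value 103 ≥ cost 80, so it is built.
Member 1: others sum to 75; max(0, 80 - 75) = 5.
Member 2: others sum to 76; max(0, 80 - 76) = 4.
Member 3: others sum to 86; max(0, 80 - 86) = 0.
Member 4: others sum to 91; max(0, 80 - 91) = 0.
Member 5: others sum to 84; max(0, 80 - 84) = 0.
Total collected = 5 + 4 + 0 + 0 + 0 = 9.

9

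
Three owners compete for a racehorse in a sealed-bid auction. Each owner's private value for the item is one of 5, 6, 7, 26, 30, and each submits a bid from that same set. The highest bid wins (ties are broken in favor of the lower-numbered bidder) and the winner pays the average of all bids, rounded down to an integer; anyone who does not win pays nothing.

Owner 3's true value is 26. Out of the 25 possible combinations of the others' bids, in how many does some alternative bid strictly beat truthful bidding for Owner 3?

10

Others bid (5, 5): truth gives 14; bid 6 gives 21 > 14. Violating.
Others bid (5, 6): truth gives 14; bid 7 gives 20 > 14. Violating.
Others bid (5, 26): truth gives 0; bid 30 gives 6 > 0. Violating.
Others bid (6, 5): truth gives 14; bid 7 gives 20 > 14. Violating.
Others bid (5, 7): truth gives 14; no alternative beats it.
Others bid (5, 30): truth gives 0; no alternative beats it.
(Checking all 25 profiles: 10 have a profitable deviation, 15 do not.)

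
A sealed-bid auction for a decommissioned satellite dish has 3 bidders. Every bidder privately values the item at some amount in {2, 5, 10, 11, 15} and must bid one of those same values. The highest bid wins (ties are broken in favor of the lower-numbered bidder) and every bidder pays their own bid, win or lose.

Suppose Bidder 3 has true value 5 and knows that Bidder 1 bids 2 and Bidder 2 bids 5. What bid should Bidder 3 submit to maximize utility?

Bid 2: loses but pays 2, utility -2.
Bid 5: loses but pays 5, utility -5.
Bid 10: wins, pays 10, utility 5 - 10 = -5.
Bid 11: wins, pays 11, utility 5 - 11 = -6.
Bid 15: wins, pays 15, utility 5 - 15 = -10.
The best choice is 2 with utility -2.

2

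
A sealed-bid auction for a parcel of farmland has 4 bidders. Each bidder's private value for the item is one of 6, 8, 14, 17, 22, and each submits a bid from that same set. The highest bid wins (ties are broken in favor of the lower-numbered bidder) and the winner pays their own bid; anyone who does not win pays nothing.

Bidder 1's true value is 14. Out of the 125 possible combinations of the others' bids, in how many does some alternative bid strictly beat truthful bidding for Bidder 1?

8

Others bid (6, 6, 6): truth gives 0; bid 6 gives 8 > 0. Violating.
Others bid (6, 6, 8): truth gives 0; bid 8 gives 6 > 0. Violating.
Others bid (6, 8, 6): truth gives 0; bid 8 gives 6 > 0. Violating.
Others bid (6, 8, 8): truth gives 0; bid 8 gives 6 > 0. Violating.
Others bid (6, 6, 14): truth gives 0; no alternative beats it.
Others bid (6, 6, 17): truth gives 0; no alternative beats it.
(Checking all 125 profiles: 8 have a profitable deviation, 117 do not.)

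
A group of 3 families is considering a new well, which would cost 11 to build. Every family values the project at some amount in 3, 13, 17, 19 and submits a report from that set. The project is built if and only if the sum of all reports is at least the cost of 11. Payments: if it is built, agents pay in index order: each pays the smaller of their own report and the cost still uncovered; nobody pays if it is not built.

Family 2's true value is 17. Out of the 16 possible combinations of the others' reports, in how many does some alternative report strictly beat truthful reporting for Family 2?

3

Others report (3, 13): truth gives 9; report 3 gives 14 > 9. Violating.
Others report (3, 17): truth gives 9; report 3 gives 14 > 9. Violating.
Others report (3, 19): truth gives 9; report 3 gives 14 > 9. Violating.
Others report (3, 3): truth gives 9; no alternative beats it.
Others report (13, 3): truth gives 17; no alternative beats it.
(Checking all 16 profiles: 3 have a profitable deviation, 13 do not.)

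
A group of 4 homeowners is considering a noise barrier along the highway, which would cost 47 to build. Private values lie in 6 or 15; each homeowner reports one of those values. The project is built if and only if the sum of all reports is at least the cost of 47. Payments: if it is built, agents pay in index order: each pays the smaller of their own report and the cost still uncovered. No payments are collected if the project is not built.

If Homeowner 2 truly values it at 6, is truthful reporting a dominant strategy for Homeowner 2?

Check each profile of the others' reports and compare truth against every alternative report.
Others report (6, 15, 15): truth gives 0, best alternative gives -9.
Others report (15, 6, 15): truth gives 0, best alternative gives -9.
Others report (15, 15, 6): truth gives 0, best alternative gives -9.
Others report (15, 15, 15): truth gives 0, best alternative gives -9.
Others report (6, 6, 6): truth gives 0, best alternative gives 0.
Others report (6, 6, 15): truth gives 0, best alternative gives 0.
(Remaining 2 profiles checked similarly; truth is weakly best in each.)
In every case the truthful report is at least as good as any alternative, so it is a dominant strategy.

Yes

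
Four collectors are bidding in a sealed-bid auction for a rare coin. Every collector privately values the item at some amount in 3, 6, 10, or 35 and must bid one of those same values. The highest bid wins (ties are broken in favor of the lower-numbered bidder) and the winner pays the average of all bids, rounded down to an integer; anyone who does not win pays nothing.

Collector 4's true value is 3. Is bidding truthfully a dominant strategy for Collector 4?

Yes

Check each profile of the others' bids and compare truth against every alternative bid.
Others bid (3, 3, 3): truth gives 0, best alternative gives 0.
Others bid (3, 3, 6): truth gives 0, best alternative gives 0.
Others bid (3, 3, 10): truth gives 0, best alternative gives 0.
Others bid (3, 3, 35): truth gives 0, best alternative gives 0.
Others bid (3, 6, 3): truth gives 0, best alternative gives 0.
Others bid (3, 6, 6): truth gives 0, best alternative gives 0.
(Remaining 58 profiles checked similarly; truth is weakly best in each.)
In every case the truthful bid is at least as good as any alternative, so it is a dominant strategy.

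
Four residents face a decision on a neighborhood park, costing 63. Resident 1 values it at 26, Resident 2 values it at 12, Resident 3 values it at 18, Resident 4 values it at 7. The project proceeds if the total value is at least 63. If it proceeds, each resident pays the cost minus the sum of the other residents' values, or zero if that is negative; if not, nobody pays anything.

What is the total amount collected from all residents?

Total value 63 ≥ cost 63, so it is built.
Resident 1: others sum to 37; max(0, 63 - 37) = 26.
Resident 2: others sum to 51; max(0, 63 - 51) = 12.
Resident 3: others sum to 45; max(0, 63 - 45) = 18.
Resident 4: others sum to 56; max(0, 63 - 56) = 7.
Total collected = 26 + 12 + 18 + 7 = 63.

63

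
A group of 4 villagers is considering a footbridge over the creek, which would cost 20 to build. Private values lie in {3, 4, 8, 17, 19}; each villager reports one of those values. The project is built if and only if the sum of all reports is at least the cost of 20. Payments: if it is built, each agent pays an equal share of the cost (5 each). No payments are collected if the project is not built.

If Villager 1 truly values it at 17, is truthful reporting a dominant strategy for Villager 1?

Check each profile of the others' reports and compare truth against every alternative report.
Others report (3, 3, 3): truth gives 12, best alternative gives 12.
Others report (3, 3, 4): truth gives 12, best alternative gives 12.
Others report (3, 3, 8): truth gives 12, best alternative gives 12.
Others report (3, 3, 17): truth gives 12, best alternative gives 12.
Others report (3, 3, 19): truth gives 12, best alternative gives 12.
Others report (3, 4, 3): truth gives 12, best alternative gives 12.
(Remaining 119 profiles checked similarly; truth is weakly best in each.)
In every case the truthful report is at least as good as any alternative, so it is a dominant strategy.

Yes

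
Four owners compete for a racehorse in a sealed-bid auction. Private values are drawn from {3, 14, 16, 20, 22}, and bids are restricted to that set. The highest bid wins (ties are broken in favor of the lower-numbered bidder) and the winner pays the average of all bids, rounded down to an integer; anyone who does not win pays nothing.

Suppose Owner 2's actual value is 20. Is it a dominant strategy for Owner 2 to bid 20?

Consider the case where Owner 1 bids 3, Owner 3 bids 3 and Owner 4 bids 3.
Truthful bid 20: wins, pays 7, utility 20 - 7 = 13.
Bid 14 instead: wins, pays 5, utility 20 - 5 = 15.
Since 15 > 13, bidding 14 is strictly better here, so truthful bidding is not dominant.

No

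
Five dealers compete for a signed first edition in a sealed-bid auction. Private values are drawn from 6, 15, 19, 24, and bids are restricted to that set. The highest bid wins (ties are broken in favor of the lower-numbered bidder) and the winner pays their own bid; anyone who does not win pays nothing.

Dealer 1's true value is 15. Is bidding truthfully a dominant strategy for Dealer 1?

Consider the case where Dealer 2 bids 6, Dealer 3 bids 6, Dealer 4 bids 6 and Dealer 5 bids 6.
Truthful bid 15: wins, pays 15, utility 15 - 15 = 0.
Bid 6 instead: wins, pays 6, utility 15 - 6 = 9.
Since 9 > 0, bidding 6 is strictly better here, so truthful bidding is not dominant.

No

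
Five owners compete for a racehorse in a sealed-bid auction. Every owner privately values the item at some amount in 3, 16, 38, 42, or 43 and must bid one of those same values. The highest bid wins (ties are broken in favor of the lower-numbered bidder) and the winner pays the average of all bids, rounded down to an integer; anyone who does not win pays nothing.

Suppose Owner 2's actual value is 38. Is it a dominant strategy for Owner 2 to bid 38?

Consider the case where Owner 1 bids 3, Owner 3 bids 3, Owner 4 bids 3 and Owner 5 bids 3.
Truthful bid 38: wins, pays 10, utility 38 - 10 = 28.
Bid 16 instead: wins, pays 5, utility 38 - 5 = 33.
Since 33 > 28, bidding 16 is strictly better here, so truthful bidding is not dominant.

No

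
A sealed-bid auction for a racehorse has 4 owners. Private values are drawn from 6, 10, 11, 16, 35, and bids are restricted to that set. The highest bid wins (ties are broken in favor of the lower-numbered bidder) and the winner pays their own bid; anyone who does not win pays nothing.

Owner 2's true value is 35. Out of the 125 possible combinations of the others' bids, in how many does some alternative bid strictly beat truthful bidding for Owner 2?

48

Others bid (6, 6, 6): truth gives 0; bid 10 gives 25 > 0. Violating.
Others bid (6, 6, 10): truth gives 0; bid 10 gives 25 > 0. Violating.
Others bid (6, 6, 11): truth gives 0; bid 11 gives 24 > 0. Violating.
Others bid (6, 6, 16): truth gives 0; bid 16 gives 19 > 0. Violating.
Others bid (6, 6, 35): truth gives 0; no alternative beats it.
Others bid (6, 10, 35): truth gives 0; no alternative beats it.
(Checking all 125 profiles: 48 have a profitable deviation, 77 do not.)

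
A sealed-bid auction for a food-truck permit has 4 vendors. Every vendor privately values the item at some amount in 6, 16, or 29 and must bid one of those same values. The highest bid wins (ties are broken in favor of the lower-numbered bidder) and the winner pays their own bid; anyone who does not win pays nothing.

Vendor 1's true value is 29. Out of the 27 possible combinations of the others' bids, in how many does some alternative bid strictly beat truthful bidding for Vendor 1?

8

Others bid (6, 6, 6): truth gives 0; bid 6 gives 23 > 0. Violating.
Others bid (6, 6, 16): truth gives 0; bid 16 gives 13 > 0. Violating.
Others bid (6, 16, 6): truth gives 0; bid 16 gives 13 > 0. Violating.
Others bid (6, 16, 16): truth gives 0; bid 16 gives 13 > 0. Violating.
Others bid (6, 6, 29): truth gives 0; no alternative beats it.
Others bid (6, 16, 29): truth gives 0; no alternative beats it.
(Checking all 27 profiles: 8 have a profitable deviation, 19 do not.)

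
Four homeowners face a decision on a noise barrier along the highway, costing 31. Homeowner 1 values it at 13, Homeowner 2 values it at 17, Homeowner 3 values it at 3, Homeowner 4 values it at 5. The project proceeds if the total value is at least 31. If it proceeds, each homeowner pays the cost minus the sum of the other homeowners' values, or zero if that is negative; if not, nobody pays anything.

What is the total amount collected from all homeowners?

Total value 38 ≥ cost 31, so it is built.
Homeowner 1: others sum to 25; max(0, 31 - 25) = 6.
Homeowner 2: others sum to 21; max(0, 31 - 21) = 10.
Homeowner 3: others sum to 35; max(0, 31 - 35) = 0.
Homeowner 4: others sum to 33; max(0, 31 - 33) = 0.
Total collected = 6 + 10 + 0 + 0 = 16.

16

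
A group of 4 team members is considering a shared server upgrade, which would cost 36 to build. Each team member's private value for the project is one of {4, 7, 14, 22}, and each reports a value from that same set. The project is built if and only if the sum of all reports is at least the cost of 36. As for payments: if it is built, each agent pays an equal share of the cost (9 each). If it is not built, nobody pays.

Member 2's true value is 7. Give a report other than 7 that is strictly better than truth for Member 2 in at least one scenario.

Suppose Member 1 reports 4, Member 3 reports 4 and Member 4 reports 22.
Report 7: project built, pays 9, utility 7 - 9 = -2.
Report 4: project not built, utility 0.
So reporting 4 beats truth here (0 > -2).

4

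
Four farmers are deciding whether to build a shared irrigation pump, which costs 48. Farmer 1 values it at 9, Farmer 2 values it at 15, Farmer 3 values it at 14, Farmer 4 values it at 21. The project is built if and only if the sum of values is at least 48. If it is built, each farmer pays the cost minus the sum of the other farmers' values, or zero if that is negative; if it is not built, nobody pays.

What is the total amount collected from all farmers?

Total value 59 ≥ cost 48, so it is built.
Farmer 1: others sum to 50; max(0, 48 - 50) = 0.
Farmer 2: others sum to 44; max(0, 48 - 44) = 4.
Farmer 3: others sum to 45; max(0, 48 - 45) = 3.
Farmer 4: others sum to 38; max(0, 48 - 38) = 10.
Total collected = 0 + 4 + 3 + 10 = 17.

17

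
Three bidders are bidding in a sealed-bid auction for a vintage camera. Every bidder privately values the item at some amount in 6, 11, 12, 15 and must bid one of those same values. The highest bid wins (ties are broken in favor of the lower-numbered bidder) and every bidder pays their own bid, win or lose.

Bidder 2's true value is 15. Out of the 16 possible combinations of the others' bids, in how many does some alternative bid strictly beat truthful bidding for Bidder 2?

10

Others bid (6, 6): truth gives 0; bid 11 gives 4 > 0. Violating.
Others bid (6, 11): truth gives 0; bid 11 gives 4 > 0. Violating.
Others bid (6, 12): truth gives 0; bid 12 gives 3 > 0. Violating.
Others bid (11, 6): truth gives 0; bid 12 gives 3 > 0. Violating.
Others bid (6, 15): truth gives 0; no alternative beats it.
Others bid (11, 15): truth gives 0; no alternative beats it.
(Checking all 16 profiles: 10 have a profitable deviation, 6 do not.)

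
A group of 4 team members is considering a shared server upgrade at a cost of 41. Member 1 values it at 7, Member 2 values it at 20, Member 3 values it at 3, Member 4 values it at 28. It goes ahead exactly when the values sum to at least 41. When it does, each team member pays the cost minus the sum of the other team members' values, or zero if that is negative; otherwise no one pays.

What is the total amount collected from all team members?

Total value 58 ≥ cost 41, so it is built.
Member 1: others sum to 51; max(0, 41 - 51) = 0.
Member 2: others sum to 38; max(0, 41 - 38) = 3.
Member 3: others sum to 55; max(0, 41 - 55) = 0.
Member 4: others sum to 30; max(0, 41 - 30) = 11.
Total collected = 0 + 3 + 0 + 11 = 14.

14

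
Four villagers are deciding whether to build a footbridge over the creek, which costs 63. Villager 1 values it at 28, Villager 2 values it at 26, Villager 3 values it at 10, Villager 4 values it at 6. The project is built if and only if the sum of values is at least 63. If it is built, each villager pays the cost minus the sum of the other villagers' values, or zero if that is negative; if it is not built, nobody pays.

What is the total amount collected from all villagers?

43

Total value 70 ≥ cost 63, so it is built.
Villager 1: others sum to 42; max(0, 63 - 42) = 21.
Villager 2: others sum to 44; max(0, 63 - 44) = 19.
Villager 3: others sum to 60; max(0, 63 - 60) = 3.
Villager 4: others sum to 64; max(0, 63 - 64) = 0.
Total collected = 21 + 19 + 3 + 0 = 43.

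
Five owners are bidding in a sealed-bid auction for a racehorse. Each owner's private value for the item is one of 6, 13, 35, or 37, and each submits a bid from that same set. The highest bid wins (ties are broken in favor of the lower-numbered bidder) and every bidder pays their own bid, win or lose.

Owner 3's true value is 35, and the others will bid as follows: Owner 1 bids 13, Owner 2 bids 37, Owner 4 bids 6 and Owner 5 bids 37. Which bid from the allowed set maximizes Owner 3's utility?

Bid 6: loses but pays 6, utility -6.
Bid 13: loses but pays 13, utility -13.
Bid 35: loses but pays 35, utility -35.
Bid 37: loses but pays 37, utility -37.
The best choice is 6 with utility -6.

6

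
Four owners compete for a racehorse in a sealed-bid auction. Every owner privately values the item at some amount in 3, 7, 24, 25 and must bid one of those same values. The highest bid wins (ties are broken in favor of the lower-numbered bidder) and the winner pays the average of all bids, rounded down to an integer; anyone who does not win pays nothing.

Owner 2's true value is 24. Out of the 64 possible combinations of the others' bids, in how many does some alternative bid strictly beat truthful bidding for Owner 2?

30

Others bid (3, 3, 3): truth gives 16; bid 7 gives 20 > 16. Violating.
Others bid (3, 3, 7): truth gives 15; bid 7 gives 19 > 15. Violating.
Others bid (3, 3, 25): truth gives 0; bid 25 gives 10 > 0. Violating.
Others bid (3, 7, 3): truth gives 15; bid 7 gives 19 > 15. Violating.
Others bid (3, 3, 24): truth gives 11; no alternative beats it.
Others bid (3, 7, 24): truth gives 10; no alternative beats it.
(Checking all 64 profiles: 30 have a profitable deviation, 34 do not.)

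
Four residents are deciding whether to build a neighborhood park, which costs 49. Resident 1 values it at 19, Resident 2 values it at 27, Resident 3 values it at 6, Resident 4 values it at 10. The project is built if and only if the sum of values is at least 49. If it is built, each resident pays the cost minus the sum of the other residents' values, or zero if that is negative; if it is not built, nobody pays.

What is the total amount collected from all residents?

20

Total value 62 ≥ cost 49, so it is built.
Resident 1: others sum to 43; max(0, 49 - 43) = 6.
Resident 2: others sum to 35; max(0, 49 - 35) = 14.
Resident 3: others sum to 56; max(0, 49 - 56) = 0.
Resident 4: others sum to 52; max(0, 49 - 52) = 0.
Total collected = 6 + 14 + 0 + 0 = 20.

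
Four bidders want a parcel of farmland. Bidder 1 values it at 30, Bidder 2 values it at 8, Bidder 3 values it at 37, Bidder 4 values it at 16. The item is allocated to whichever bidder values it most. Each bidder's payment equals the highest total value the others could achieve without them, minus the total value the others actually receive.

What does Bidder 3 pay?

Bidder 3 has the highest value and receives the item.
Without Bidder 3, the item would go to the next-highest value, 30, so the others could achieve 30.
With Bidder 3 present and winning, the others receive nothing, so their total is 0.
Payment = 30 - 0 = 30.

30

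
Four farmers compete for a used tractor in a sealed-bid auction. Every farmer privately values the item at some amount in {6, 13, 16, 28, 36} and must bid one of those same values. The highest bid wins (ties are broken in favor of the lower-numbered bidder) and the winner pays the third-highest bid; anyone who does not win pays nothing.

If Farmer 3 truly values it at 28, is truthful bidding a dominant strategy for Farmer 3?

Consider the case where Farmer 1 bids 6, Farmer 2 bids 6 and Farmer 4 bids 36.
Truthful bid 28: loses, pays 0, utility 0.
Bid 36 instead: wins, pays 6, utility 28 - 6 = 22.
Since 22 > 0, bidding 36 is strictly better here, so truthful bidding is not dominant.

No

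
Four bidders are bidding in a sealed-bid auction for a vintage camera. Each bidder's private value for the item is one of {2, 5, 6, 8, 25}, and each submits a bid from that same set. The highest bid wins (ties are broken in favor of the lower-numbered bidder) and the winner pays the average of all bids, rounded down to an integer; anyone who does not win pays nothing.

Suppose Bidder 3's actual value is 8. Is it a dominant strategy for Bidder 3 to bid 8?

Consider the case where Bidder 1 bids 2, Bidder 2 bids 2 and Bidder 4 bids 2.
Truthful bid 8: wins, pays 3, utility 8 - 3 = 5.
Bid 5 instead: wins, pays 2, utility 8 - 2 = 6.
Since 6 > 5, bidding 5 is strictly better here, so truthful bidding is not dominant.

No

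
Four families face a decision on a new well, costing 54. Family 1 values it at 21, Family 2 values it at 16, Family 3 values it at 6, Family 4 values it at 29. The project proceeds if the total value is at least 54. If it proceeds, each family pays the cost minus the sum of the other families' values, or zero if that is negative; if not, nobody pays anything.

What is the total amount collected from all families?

14

Total value 72 ≥ cost 54, so it is built.
Family 1: others sum to 51; max(0, 54 - 51) = 3.
Family 2: others sum to 56; max(0, 54 - 56) = 0.
Family 3: others sum to 66; max(0, 54 - 66) = 0.
Family 4: others sum to 43; max(0, 54 - 43) = 11.
Total collected = 3 + 0 + 0 + 11 = 14.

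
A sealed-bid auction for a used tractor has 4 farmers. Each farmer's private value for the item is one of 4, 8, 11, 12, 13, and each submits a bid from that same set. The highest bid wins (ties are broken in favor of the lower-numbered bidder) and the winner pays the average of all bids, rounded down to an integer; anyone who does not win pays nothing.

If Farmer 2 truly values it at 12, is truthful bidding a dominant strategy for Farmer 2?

Consider the case where Farmer 1 bids 4, Farmer 3 bids 4 and Farmer 4 bids 4.
Truthful bid 12: wins, pays 6, utility 12 - 6 = 6.
Bid 8 instead: wins, pays 5, utility 12 - 5 = 7.
Since 7 > 6, bidding 8 is strictly better here, so truthful bidding is not dominant.

No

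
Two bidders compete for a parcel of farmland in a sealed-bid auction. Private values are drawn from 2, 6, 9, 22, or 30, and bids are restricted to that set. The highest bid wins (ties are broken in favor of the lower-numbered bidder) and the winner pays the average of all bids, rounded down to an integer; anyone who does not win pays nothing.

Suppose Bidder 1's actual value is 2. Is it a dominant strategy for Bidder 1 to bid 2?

Check each profile of the others' bids and compare truth against every alternative bid.
Others bid (6): truth gives 0, best alternative gives -4.
Others bid (2): truth gives 0, best alternative gives -2.
Others bid (9): truth gives 0, best alternative gives 0.
Others bid (22): truth gives 0, best alternative gives 0.
Others bid (30): truth gives 0, best alternative gives 0.
In every case the truthful bid is at least as good as any alternative, so it is a dominant strategy.

Yes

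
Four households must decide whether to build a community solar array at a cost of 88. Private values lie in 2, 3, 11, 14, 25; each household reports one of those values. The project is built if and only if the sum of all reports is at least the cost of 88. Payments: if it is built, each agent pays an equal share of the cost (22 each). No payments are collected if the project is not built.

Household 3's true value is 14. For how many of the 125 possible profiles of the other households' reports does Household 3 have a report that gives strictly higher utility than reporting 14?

Others report (25, 25, 25): truth gives -8; report 2 gives 0 > -8. Violating.
Others report (2, 2, 2): truth gives 0; no alternative beats it.
Others report (2, 2, 3): truth gives 0; no alternative beats it.
(Checking all 125 profiles: 1 has a profitable deviation, 124 do not.)

1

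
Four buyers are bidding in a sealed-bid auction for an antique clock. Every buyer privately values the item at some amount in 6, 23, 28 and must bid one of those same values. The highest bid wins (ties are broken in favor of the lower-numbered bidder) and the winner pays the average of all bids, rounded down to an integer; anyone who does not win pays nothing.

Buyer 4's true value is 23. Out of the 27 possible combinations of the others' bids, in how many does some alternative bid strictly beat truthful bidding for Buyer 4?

6

Others bid (6, 6, 23): truth gives 0; bid 28 gives 8 > 0. Violating.
Others bid (6, 23, 6): truth gives 0; bid 28 gives 8 > 0. Violating.
Others bid (6, 23, 23): truth gives 0; bid 28 gives 3 > 0. Violating.
Others bid (23, 6, 6): truth gives 0; bid 28 gives 8 > 0. Violating.
Others bid (6, 6, 6): truth gives 13; no alternative beats it.
Others bid (6, 6, 28): truth gives 0; no alternative beats it.
(Checking all 27 profiles: 6 have a profitable deviation, 21 do not.)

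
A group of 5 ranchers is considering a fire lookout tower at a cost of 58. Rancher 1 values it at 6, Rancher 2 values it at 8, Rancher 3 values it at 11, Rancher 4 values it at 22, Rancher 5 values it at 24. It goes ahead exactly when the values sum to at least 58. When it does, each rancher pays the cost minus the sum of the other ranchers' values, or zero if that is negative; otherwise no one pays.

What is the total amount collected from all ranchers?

20

Total value 71 ≥ cost 58, so it is built.
Rancher 1: others sum to 65; max(0, 58 - 65) = 0.
Rancher 2: others sum to 63; max(0, 58 - 63) = 0.
Rancher 3: others sum to 60; max(0, 58 - 60) = 0.
Rancher 4: others sum to 49; max(0, 58 - 49) = 9.
Rancher 5: others sum to 47; max(0, 58 - 47) = 11.
Total collected = 0 + 0 + 0 + 9 + 11 = 20.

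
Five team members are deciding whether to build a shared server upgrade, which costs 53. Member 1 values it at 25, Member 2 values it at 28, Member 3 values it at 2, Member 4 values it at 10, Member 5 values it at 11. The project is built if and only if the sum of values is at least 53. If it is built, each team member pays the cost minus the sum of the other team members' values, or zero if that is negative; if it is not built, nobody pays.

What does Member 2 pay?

Total value 76 ≥ cost 53, so the project is built.
The other team members' values sum to 48.
Cost minus that sum is 53 - 48 = 5.

5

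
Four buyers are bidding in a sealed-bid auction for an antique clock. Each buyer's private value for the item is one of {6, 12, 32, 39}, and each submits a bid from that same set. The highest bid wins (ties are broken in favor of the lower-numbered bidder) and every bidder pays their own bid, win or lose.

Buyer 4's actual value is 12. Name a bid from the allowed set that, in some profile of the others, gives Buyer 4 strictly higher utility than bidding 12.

6

Suppose Buyer 1 bids 6, Buyer 2 bids 6 and Buyer 3 bids 12.
Bid 12: loses but pays 12, utility -12.
Bid 6: loses but pays 6, utility -6.
So bidding 6 beats truth here (-6 > -12).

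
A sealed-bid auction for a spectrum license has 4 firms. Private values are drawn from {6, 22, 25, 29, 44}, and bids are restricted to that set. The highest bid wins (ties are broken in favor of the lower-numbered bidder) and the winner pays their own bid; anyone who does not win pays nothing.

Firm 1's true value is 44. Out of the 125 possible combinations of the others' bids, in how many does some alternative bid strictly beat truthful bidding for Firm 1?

64

Others bid (6, 6, 6): truth gives 0; bid 6 gives 38 > 0. Violating.
Others bid (6, 6, 22): truth gives 0; bid 22 gives 22 > 0. Violating.
Others bid (6, 6, 25): truth gives 0; bid 25 gives 19 > 0. Violating.
Others bid (6, 6, 29): truth gives 0; bid 29 gives 15 > 0. Violating.
Others bid (6, 6, 44): truth gives 0; no alternative beats it.
Others bid (6, 22, 44): truth gives 0; no alternative beats it.
(Checking all 125 profiles: 64 have a profitable deviation, 61 do not.)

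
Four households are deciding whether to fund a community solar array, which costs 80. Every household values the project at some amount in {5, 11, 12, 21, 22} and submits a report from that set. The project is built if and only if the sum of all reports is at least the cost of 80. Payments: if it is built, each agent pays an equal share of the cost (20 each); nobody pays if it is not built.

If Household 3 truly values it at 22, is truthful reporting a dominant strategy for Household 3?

Yes

Check each profile of the others' reports and compare truth against every alternative report.
Others report (21, 21, 21): truth gives 2, best alternative gives 2.
Others report (21, 21, 22): truth gives 2, best alternative gives 2.
Others report (21, 22, 21): truth gives 2, best alternative gives 2.
Others report (21, 22, 22): truth gives 2, best alternative gives 2.
Others report (22, 21, 21): truth gives 2, best alternative gives 2.
Others report (22, 21, 22): truth gives 2, best alternative gives 2.
(Remaining 119 profiles checked similarly; truth is weakly best in each.)
In every case the truthful report is at least as good as any alternative, so it is a dominant strategy.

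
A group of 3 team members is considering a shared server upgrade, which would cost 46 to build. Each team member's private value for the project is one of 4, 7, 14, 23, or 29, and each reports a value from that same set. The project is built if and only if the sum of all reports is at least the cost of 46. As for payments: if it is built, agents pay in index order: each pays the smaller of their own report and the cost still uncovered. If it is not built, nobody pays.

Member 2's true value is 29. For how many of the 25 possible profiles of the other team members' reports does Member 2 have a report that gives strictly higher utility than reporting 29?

Others report (4, 23): truth gives 0; report 23 gives 6 > 0. Violating.
Others report (4, 29): truth gives 0; report 14 gives 15 > 0. Violating.
Others report (7, 23): truth gives 0; report 23 gives 6 > 0. Violating.
Others report (7, 29): truth gives 0; report 14 gives 15 > 0. Violating.
Others report (4, 4): truth gives 0; no alternative beats it.
Others report (4, 7): truth gives 0; no alternative beats it.
(Checking all 25 profiles: 15 have a profitable deviation, 10 do not.)

15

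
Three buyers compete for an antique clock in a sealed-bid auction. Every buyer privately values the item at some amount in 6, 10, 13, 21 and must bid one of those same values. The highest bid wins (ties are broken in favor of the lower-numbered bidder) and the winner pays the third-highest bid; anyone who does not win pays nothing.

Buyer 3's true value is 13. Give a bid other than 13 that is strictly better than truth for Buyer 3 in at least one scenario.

21

Suppose Buyer 1 bids 6 and Buyer 2 bids 13.
Bid 13: loses, pays 0, utility 0.
Bid 21: wins, pays 6, utility 13 - 6 = 7.
So bidding 21 beats truth here (7 > 0).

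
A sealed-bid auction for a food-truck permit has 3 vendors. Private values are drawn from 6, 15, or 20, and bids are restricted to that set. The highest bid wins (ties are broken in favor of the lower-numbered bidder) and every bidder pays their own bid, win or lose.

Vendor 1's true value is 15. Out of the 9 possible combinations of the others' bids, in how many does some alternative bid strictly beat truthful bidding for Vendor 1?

6

Others bid (6, 6): truth gives 0; bid 6 gives 9 > 0. Violating.
Others bid (6, 20): truth gives -15; bid 20 gives -5 > -15. Violating.
Others bid (15, 20): truth gives -15; bid 20 gives -5 > -15. Violating.
Others bid (20, 6): truth gives -15; bid 20 gives -5 > -15. Violating.
Others bid (6, 15): truth gives 0; no alternative beats it.
Others bid (15, 6): truth gives 0; no alternative beats it.
(Checking all 9 profiles: 6 have a profitable deviation, 3 do not.)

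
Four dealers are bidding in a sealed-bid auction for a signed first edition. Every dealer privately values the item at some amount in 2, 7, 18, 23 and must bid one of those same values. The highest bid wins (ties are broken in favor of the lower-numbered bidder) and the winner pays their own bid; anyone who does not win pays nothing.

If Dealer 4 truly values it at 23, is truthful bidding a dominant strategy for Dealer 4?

Consider the case where Dealer 1 bids 2, Dealer 2 bids 2 and Dealer 3 bids 2.
Truthful bid 23: wins, pays 23, utility 23 - 23 = 0.
Bid 7 instead: wins, pays 7, utility 23 - 7 = 16.
Since 16 > 0, bidding 7 is strictly better here, so truthful bidding is not dominant.

No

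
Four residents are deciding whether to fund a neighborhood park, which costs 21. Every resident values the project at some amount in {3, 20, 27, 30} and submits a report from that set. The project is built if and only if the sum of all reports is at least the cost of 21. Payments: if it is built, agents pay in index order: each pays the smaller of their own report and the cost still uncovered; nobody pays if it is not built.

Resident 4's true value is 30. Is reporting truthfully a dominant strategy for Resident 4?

Check each profile of the others' reports and compare truth against every alternative report.
Others report (3, 3, 20): truth gives 30, best alternative gives 30.
Others report (3, 3, 27): truth gives 30, best alternative gives 30.
Others report (3, 3, 30): truth gives 30, best alternative gives 30.
Others report (3, 20, 3): truth gives 30, best alternative gives 30.
Others report (3, 20, 20): truth gives 30, best alternative gives 30.
Others report (3, 20, 27): truth gives 30, best alternative gives 30.
(Remaining 58 profiles checked similarly; truth is weakly best in each.)
In every case the truthful report is at least as good as any alternative, so it is a dominant strategy.

Yes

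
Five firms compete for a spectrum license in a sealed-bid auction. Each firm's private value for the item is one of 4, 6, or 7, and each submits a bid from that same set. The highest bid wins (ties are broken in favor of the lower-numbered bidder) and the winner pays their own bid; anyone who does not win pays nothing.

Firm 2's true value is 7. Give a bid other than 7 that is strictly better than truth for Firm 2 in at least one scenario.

Suppose Firm 1 bids 4, Firm 3 bids 4, Firm 4 bids 4 and Firm 5 bids 4.
Bid 7: wins, pays 7, utility 7 - 7 = 0.
Bid 6: wins, pays 6, utility 7 - 6 = 1.
So bidding 6 beats truth here (1 > 0).

6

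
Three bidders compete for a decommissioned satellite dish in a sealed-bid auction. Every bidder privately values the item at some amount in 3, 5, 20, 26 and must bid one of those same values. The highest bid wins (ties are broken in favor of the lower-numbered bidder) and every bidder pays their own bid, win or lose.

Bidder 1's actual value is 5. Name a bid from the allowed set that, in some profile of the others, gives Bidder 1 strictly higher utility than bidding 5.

Suppose Bidder 2 bids 3 and Bidder 3 bids 3.
Bid 5: wins, pays 5, utility 5 - 5 = 0.
Bid 3: wins, pays 3, utility 5 - 3 = 2.
So bidding 3 beats truth here (2 > 0).

3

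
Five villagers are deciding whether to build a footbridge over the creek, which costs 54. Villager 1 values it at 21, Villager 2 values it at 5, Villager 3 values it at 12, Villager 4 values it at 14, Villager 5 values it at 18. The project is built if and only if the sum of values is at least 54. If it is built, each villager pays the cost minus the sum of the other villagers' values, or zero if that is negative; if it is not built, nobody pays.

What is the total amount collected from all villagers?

7

Total value 70 ≥ cost 54, so it is built.
Villager 1: others sum to 49; max(0, 54 - 49) = 5.
Villager 2: others sum to 65; max(0, 54 - 65) = 0.
Villager 3: others sum to 58; max(0, 54 - 58) = 0.
Villager 4: others sum to 56; max(0, 54 - 56) = 0.
Villager 5: others sum to 52; max(0, 54 - 52) = 2.
Total collected = 5 + 0 + 0 + 0 + 2 = 7.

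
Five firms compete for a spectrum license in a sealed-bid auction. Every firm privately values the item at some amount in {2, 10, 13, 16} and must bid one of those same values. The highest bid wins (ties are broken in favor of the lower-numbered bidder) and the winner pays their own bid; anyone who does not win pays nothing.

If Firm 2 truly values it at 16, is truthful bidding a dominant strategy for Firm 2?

Consider the case where Firm 1 bids 2, Firm 3 bids 2, Firm 4 bids 2 and Firm 5 bids 2.
Truthful bid 16: wins, pays 16, utility 16 - 16 = 0.
Bid 10 instead: wins, pays 10, utility 16 - 10 = 6.
Since 6 > 0, bidding 10 is strictly better here, so truthful bidding is not dominant.

No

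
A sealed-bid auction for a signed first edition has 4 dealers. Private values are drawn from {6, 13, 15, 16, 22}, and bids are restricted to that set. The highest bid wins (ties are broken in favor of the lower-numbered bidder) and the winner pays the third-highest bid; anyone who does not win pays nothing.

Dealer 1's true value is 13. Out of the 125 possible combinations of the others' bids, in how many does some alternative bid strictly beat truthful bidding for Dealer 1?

Others bid (6, 6, 15): truth gives 0; bid 15 gives 7 > 0. Violating.
Others bid (6, 6, 16): truth gives 0; bid 16 gives 7 > 0. Violating.
Others bid (6, 6, 22): truth gives 0; bid 22 gives 7 > 0. Violating.
Others bid (6, 15, 6): truth gives 0; bid 15 gives 7 > 0. Violating.
Others bid (6, 6, 6): truth gives 7; no alternative beats it.
Others bid (6, 6, 13): truth gives 7; no alternative beats it.
(Checking all 125 profiles: 9 have a profitable deviation, 116 do not.)

9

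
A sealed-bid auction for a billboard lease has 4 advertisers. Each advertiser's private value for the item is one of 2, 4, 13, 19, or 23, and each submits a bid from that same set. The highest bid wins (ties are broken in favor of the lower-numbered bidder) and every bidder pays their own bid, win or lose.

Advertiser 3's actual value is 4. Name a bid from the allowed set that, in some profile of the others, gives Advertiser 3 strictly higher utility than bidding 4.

Suppose Advertiser 1 bids 2, Advertiser 2 bids 2 and Advertiser 4 bids 13.
Bid 4: loses but pays 4, utility -4.
Bid 2: loses but pays 2, utility -2.
So bidding 2 beats truth here (-2 > -4).

2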